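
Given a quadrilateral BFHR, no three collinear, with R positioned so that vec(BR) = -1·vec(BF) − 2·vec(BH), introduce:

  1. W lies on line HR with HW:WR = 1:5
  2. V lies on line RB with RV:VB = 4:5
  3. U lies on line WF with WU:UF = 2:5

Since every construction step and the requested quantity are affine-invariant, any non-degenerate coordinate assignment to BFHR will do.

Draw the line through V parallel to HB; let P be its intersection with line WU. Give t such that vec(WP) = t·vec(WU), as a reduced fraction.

Work in coordinates with B = (0, 0), F = (1, 0), H = (0, 1), R = (-1, -2).
1. W lies on line HR with HW:WR = 1:5 ⇒ W = (-1/6, 1/2)
2. V lies on line RB with RV:VB = 4:5 ⇒ V = (-5/9, -10/9)
3. U lies on line WF with WU:UF = 2:5 ⇒ U = (1/6, 5/14)
through V parallel to HB: direction (0, -1); meets WU at P = (-5/9, 2/3)
P = W + t·(U−W) with t = -7/6

t = -7/6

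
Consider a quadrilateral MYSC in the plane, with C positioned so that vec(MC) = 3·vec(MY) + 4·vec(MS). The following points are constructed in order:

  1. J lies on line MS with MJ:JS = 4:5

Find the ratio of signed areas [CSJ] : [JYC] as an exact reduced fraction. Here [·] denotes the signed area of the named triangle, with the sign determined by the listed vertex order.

[CSJ]:[JYC] = 15/44

Work in coordinates with M = (0, 0), Y = (1, 0), S = (0, 1), C = (3, 4).
1. J lies on line MS with MJ:JS = 4:5 ⇒ J = (0, 4/9)
2·[CSJ] = 5/3, 2·[JYC] = 44/9
[CSJ]:[JYC] = 5/3:44/9 = 15/44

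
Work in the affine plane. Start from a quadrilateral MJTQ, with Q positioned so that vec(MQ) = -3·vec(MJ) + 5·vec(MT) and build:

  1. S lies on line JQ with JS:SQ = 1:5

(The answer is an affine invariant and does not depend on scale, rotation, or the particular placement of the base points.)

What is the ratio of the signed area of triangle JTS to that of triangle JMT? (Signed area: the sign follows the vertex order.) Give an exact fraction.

Work in coordinates with M = (0, 0), J = (1, 0), T = (0, 1), Q = (-3, 5).
1. S lies on line JQ with JS:SQ = 1:5 ⇒ S = (1/3, 5/6)
2·[JTS] = -1/6, 2·[JMT] = -1
[JTS]:[JMT] = -1/6:-1 = 1/6

[JTS]:[JMT] = 1/6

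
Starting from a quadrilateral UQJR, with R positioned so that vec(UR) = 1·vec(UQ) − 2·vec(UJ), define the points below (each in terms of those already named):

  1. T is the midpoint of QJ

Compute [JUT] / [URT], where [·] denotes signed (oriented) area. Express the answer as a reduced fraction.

[JUT]:[URT] = 1/3

Work in coordinates with U = (0, 0), Q = (1, 0), J = (0, 1), R = (1, -2).
1. T is the midpoint of QJ ⇒ T = (1/2, 1/2)
2·[JUT] = 1/2, 2·[URT] = 3/2
[JUT]:[URT] = 1/2:3/2 = 1/3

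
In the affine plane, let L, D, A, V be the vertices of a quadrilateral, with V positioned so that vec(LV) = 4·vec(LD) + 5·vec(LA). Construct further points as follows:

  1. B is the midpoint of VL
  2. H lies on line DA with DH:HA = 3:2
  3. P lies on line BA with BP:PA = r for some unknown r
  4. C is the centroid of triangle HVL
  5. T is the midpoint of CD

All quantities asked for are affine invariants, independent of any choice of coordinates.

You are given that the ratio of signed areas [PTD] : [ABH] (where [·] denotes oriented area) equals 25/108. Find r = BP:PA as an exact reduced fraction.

r = 4/5

Set L = (0, 0), D = (1, 0), A = (0, 1), V = (4, 5); any affine frame gives the same invariant.
1. B is the midpoint of VL ⇒ B = (2, 5/2)
2. H lies on line DA with DH:HA = 3:2 ⇒ H = (2/5, 3/5)
3. With BP:PA = r, write λ = r/(r+1) so P = B + λ·(A−B); P is affine-linear in λ
4. C is the centroid of triangle HVL ⇒ C = (22/15, 28/15)
5. T is the midpoint of CD ⇒ T = (37/30, 14/15)
Every point depending on P is an affine combination of P and λ-independent points, so each such coordinate is linear in λ; the λ² term in each signed area is a multiple of (A−B)×(A−B) = 0, so 2·[PTD] and 2·[ABH] are each linear in λ. Evaluating at λ=0 and λ=1:
  2·[PTD] = -91/60·λ + 7/20,   2·[ABH] = -7/5
So [PTD]:[ABH] = (-91/60·λ + 7/20) / (-7/5). Setting this equal to 25/108:
  -91/60·λ + 7/20 = 25/108·(-7/5)  ⇒  λ = 4/9
Then r = λ/(1−λ) = (4/9)/(5/9) = 4/5. Check: with r = 4/5, P = (10/9, 11/6) and [PTD]:[ABH] = 25/108 as required.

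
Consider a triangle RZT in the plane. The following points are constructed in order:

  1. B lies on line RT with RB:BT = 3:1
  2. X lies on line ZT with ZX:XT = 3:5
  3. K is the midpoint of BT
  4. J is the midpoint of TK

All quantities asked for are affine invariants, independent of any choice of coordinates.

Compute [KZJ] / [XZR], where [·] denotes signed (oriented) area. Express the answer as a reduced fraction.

[KZJ]:[XZR] = -1/6

Choose coordinates R = (0, 0), Z = (1, 0), T = (0, 1).
1. B lies on line RT with RB:BT = 3:1 ⇒ B = (0, 3/4)
2. X lies on line ZT with ZX:XT = 3:5 ⇒ X = (5/8, 3/8)
3. K is the midpoint of BT ⇒ K = (0, 7/8)
4. J is the midpoint of TK ⇒ J = (0, 15/16)
2·[KZJ] = 1/16, 2·[XZR] = -3/8
[KZJ]:[XZR] = 1/16:-3/8 = -1/6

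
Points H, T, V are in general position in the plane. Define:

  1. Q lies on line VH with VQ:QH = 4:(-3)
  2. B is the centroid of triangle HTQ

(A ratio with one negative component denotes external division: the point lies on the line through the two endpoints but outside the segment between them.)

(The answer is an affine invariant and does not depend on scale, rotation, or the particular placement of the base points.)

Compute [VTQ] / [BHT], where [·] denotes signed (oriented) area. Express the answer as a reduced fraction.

Assign H = (0, 0), T = (1, 0), V = (0, 1) — the answer is frame-independent, so this choice is without loss of generality.
1. Q lies on line VH with VQ:QH = 4:(-3) ⇒ Q = (0, -3)
2. B is the centroid of triangle HTQ ⇒ B = (1/3, -1)
2·[VTQ] = -4, 2·[BHT] = -1
[VTQ]:[BHT] = -4:-1 = 4

[VTQ]:[BHT] = 4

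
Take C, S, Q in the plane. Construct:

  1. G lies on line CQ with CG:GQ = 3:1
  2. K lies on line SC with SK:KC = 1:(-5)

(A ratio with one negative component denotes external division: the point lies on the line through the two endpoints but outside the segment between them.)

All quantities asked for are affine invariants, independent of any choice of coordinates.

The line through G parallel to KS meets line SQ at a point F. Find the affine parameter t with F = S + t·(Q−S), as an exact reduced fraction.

t = 3/4

Work in coordinates with C = (0, 0), S = (1, 0), Q = (0, 1).
1. G lies on line CQ with CG:GQ = 3:1 ⇒ G = (0, 3/4)
2. K lies on line SC with SK:KC = 1:(-5) ⇒ K = (5/4, 0)
through G parallel to KS: direction (-1/4, 0); meets SQ at F = (1/4, 3/4)
F = S + t·(Q−S) with t = 3/4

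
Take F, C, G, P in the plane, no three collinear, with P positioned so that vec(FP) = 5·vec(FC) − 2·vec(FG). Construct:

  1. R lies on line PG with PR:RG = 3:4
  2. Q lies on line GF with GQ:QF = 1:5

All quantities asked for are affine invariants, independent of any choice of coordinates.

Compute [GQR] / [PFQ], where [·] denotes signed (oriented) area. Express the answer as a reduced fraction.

Choose coordinates F = (0, 0), C = (1, 0), G = (0, 1), P = (5, -2).
1. R lies on line PG with PR:RG = 3:4 ⇒ R = (20/7, -5/7)
2. Q lies on line GF with GQ:QF = 1:5 ⇒ Q = (0, 5/6)
2·[GQR] = 10/21, 2·[PFQ] = -25/6
[GQR]:[PFQ] = 10/21:-25/6 = -4/35

[GQR]:[PFQ] = -4/35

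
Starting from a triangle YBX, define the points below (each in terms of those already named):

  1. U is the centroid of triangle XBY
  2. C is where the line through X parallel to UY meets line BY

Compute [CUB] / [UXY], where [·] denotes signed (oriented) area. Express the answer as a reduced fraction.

Set Y = (0, 0), B = (1, 0), X = (0, 1); any affine frame gives the same invariant.
1. U is the centroid of triangle XBY ⇒ U = (1/3, 1/3)
2. C is where the line through X parallel to UY meets line BY ⇒ C = (-1, 0)
2·[CUB] = -2/3, 2·[UXY] = 1/3
[CUB]:[UXY] = -2/3:1/3 = -2

[CUB]:[UXY] = -2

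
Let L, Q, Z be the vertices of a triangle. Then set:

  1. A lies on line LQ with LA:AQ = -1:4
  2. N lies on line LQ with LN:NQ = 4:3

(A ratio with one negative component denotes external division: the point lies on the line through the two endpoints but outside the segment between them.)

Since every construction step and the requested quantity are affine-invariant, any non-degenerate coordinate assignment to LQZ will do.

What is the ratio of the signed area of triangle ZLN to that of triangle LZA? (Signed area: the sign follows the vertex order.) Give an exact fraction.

Choose coordinates L = (0, 0), Q = (1, 0), Z = (0, 1).
1. A lies on line LQ with LA:AQ = -1:4 ⇒ A = (-1/3, 0)
2. N lies on line LQ with LN:NQ = 4:3 ⇒ N = (4/7, 0)
2·[ZLN] = 4/7, 2·[LZA] = 1/3
[ZLN]:[LZA] = 4/7:1/3 = 12/7

[ZLN]:[LZA] = 12/7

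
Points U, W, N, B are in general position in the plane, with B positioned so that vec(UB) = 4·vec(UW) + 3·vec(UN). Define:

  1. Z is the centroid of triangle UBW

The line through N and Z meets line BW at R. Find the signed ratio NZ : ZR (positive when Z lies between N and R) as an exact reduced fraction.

Work in coordinates with U = (0, 0), W = (1, 0), N = (0, 1), B = (4, 3).
1. Z is the centroid of triangle UBW ⇒ Z = (5/3, 1)
line NZ meets BW at R = (2, 1)
Z = N + t·(R−N) with t = 5/6, so NZ:ZR = 5/6:1/6

NZ:ZR = 5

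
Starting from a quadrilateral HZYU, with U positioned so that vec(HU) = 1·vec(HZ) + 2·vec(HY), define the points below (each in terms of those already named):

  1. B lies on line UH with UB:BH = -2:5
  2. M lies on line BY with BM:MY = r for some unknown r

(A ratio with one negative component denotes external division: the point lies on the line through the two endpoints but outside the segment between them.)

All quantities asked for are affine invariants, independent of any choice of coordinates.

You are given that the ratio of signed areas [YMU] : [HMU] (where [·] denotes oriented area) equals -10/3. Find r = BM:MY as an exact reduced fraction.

Choose coordinates H = (0, 0), Z = (1, 0), Y = (0, 1), U = (1, 2).
1. B lies on line UH with UB:BH = -2:5 ⇒ B = (5/3, 10/3)
2. With BM:MY = r, write λ = r/(r+1) so M = B + λ·(Y−B); M is affine-linear in λ
Every point depending on M is an affine combination of M and λ-independent points, so each such coordinate is linear in λ; the λ² term in each signed area is a multiple of (Y−B)×(Y−B) = 0, so 2·[YMU] and 2·[HMU] are each linear in λ. Evaluating at λ=0 and λ=1:
  2·[YMU] = 2/3·λ − 2/3,   2·[HMU] = −λ
So [YMU]:[HMU] = (2/3·λ − 2/3) / (−λ). Setting this equal to -10/3:
  2/3·λ − 2/3 = -10/3·(−λ)  ⇒  λ = -1/4
Then r = λ/(1−λ) = (-1/4)/(5/4) = -1/5. Check: with r = -1/5, M = (25/12, 47/12) and [YMU]:[HMU] = -10/3 as required.

r = -1/5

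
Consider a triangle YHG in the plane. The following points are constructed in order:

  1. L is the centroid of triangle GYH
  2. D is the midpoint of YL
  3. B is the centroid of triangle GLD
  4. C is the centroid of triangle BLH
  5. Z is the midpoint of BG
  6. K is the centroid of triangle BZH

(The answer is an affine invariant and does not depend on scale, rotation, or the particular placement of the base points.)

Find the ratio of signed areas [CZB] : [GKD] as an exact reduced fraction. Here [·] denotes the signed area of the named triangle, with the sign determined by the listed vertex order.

Assign Y = (0, 0), H = (1, 0), G = (0, 1) — the answer is frame-independent, so this choice is without loss of generality.
1. L is the centroid of triangle GYH ⇒ L = (1/3, 1/3)
2. D is the midpoint of YL ⇒ D = (1/6, 1/6)
3. B is the centroid of triangle GLD ⇒ B = (1/6, 1/2)
4. C is the centroid of triangle BLH ⇒ C = (1/2, 5/18)
5. Z is the midpoint of BG ⇒ Z = (1/12, 3/4)
6. K is the centroid of triangle BZH ⇒ K = (5/12, 5/12)
2·[CZB] = 7/108, 2·[GKD] = -1/4
[CZB]:[GKD] = 7/108:-1/4 = -7/27

[CZB]:[GKD] = -7/27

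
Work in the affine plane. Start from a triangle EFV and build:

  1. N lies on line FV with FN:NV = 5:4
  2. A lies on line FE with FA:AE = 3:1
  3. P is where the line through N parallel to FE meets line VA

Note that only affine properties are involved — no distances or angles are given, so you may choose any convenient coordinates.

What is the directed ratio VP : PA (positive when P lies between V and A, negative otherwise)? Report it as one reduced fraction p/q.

VP:PA = 4/5

Assign E = (0, 0), F = (1, 0), V = (0, 1) — the answer is frame-independent, so this choice is without loss of generality.
1. N lies on line FV with FN:NV = 5:4 ⇒ N = (4/9, 5/9)
2. A lies on line FE with FA:AE = 3:1 ⇒ A = (1/4, 0)
3. P is where the line through N parallel to FE meets line VA ⇒ P = (1/9, 5/9)
P = V + t·(A−V) with t = 4/9, so VP:PA = t:(1−t) = 4/9:5/9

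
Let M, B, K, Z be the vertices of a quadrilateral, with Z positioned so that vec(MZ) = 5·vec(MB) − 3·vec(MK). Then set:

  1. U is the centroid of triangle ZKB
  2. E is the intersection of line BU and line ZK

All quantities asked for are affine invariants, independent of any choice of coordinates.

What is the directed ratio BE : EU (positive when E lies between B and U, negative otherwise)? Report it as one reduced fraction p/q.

Work in coordinates with M = (0, 0), B = (1, 0), K = (0, 1), Z = (5, -3).
1. U is the centroid of triangle ZKB ⇒ U = (2, -2/3)
2. E is the intersection of line BU and line ZK ⇒ E = (5/2, -1)
E = B + t·(U−B) with t = 3/2, so BE:EU = t:(1−t) = 3/2:-1/2

BE:EU = -3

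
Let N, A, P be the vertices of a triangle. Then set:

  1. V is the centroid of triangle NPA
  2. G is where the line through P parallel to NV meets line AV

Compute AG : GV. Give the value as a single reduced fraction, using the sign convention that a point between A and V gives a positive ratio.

AG:GV = -2

Choose coordinates N = (0, 0), A = (1, 0), P = (0, 1).
1. V is the centroid of triangle NPA ⇒ V = (1/3, 1/3)
2. G is where the line through P parallel to NV meets line AV ⇒ G = (-1/3, 2/3)
G = A + t·(V−A) with t = 2, so AG:GV = t:(1−t) = 2:-1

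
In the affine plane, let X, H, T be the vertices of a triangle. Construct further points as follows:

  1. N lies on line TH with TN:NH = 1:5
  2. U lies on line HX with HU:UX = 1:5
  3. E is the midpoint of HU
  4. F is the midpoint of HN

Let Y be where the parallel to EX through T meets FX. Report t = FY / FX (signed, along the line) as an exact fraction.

t = -7/5

Work in coordinates with X = (0, 0), H = (1, 0), T = (0, 1).
1. N lies on line TH with TN:NH = 1:5 ⇒ N = (1/6, 5/6)
2. U lies on line HX with HU:UX = 1:5 ⇒ U = (5/6, 0)
3. E is the midpoint of HU ⇒ E = (11/12, 0)
4. F is the midpoint of HN ⇒ F = (7/12, 5/12)
through T parallel to EX: direction (-11/12, 0); meets FX at Y = (7/5, 1)
Y = F + t·(X−F) with t = -7/5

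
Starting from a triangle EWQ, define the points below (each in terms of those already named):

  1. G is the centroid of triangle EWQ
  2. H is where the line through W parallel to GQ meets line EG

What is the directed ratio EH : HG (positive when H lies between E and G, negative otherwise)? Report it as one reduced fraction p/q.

EH:HG = -2

Work in coordinates with E = (0, 0), W = (1, 0), Q = (0, 1).
1. G is the centroid of triangle EWQ ⇒ G = (1/3, 1/3)
2. H is where the line through W parallel to GQ meets line EG ⇒ H = (2/3, 2/3)
H = E + t·(G−E) with t = 2, so EH:HG = t:(1−t) = 2:-1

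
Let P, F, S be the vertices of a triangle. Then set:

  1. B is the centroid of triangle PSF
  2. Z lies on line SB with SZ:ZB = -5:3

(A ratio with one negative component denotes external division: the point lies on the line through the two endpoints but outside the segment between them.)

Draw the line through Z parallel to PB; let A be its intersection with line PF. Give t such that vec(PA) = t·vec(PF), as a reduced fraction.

t = 3/2

Assign P = (0, 0), F = (1, 0), S = (0, 1) — the answer is frame-independent, so this choice is without loss of generality.
1. B is the centroid of triangle PSF ⇒ B = (1/3, 1/3)
2. Z lies on line SB with SZ:ZB = -5:3 ⇒ Z = (5/6, -2/3)
through Z parallel to PB: direction (1/3, 1/3); meets PF at A = (3/2, 0)
A = P + t·(F−P) with t = 3/2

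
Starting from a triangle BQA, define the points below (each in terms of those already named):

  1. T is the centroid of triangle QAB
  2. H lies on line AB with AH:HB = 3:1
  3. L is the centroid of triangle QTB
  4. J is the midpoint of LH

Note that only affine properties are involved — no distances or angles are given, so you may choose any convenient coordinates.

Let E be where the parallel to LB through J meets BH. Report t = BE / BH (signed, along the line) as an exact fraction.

t = 1/2

Assign B = (0, 0), Q = (1, 0), A = (0, 1) — the answer is frame-independent, so this choice is without loss of generality.
1. T is the centroid of triangle QAB ⇒ T = (1/3, 1/3)
2. H lies on line AB with AH:HB = 3:1 ⇒ H = (0, 1/4)
3. L is the centroid of triangle QTB ⇒ L = (4/9, 1/9)
4. J is the midpoint of LH ⇒ J = (2/9, 13/72)
through J parallel to LB: direction (-4/9, -1/9); meets BH at E = (0, 1/8)
E = B + t·(H−B) with t = 1/2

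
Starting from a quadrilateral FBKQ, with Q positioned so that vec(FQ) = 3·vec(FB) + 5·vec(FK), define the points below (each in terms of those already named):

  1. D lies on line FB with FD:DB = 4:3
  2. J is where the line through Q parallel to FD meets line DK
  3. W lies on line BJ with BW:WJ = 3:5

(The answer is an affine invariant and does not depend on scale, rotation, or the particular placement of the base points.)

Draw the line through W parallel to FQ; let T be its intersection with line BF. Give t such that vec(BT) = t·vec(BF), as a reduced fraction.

t = 33/14

Work in coordinates with F = (0, 0), B = (1, 0), K = (0, 1), Q = (3, 5).
1. D lies on line FB with FD:DB = 4:3 ⇒ D = (4/7, 0)
2. J is where the line through Q parallel to FD meets line DK ⇒ J = (-16/7, 5)
3. W lies on line BJ with BW:WJ = 3:5 ⇒ W = (-13/56, 15/8)
through W parallel to FQ: direction (3, 5); meets BF at T = (-19/14, 0)
T = B + t·(F−B) with t = 33/14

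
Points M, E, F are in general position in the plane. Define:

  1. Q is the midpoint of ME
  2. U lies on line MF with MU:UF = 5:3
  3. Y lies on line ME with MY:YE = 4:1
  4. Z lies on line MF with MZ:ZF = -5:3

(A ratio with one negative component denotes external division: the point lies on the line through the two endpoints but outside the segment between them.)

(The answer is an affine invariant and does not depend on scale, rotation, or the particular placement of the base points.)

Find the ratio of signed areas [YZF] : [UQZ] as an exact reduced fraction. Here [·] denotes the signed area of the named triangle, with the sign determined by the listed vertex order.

Assign M = (0, 0), E = (1, 0), F = (0, 1) — the answer is frame-independent, so this choice is without loss of generality.
1. Q is the midpoint of ME ⇒ Q = (1/2, 0)
2. U lies on line MF with MU:UF = 5:3 ⇒ U = (0, 5/8)
3. Y lies on line ME with MY:YE = 4:1 ⇒ Y = (4/5, 0)
4. Z lies on line MF with MZ:ZF = -5:3 ⇒ Z = (0, 5/2)
2·[YZF] = 6/5, 2·[UQZ] = 15/16
[YZF]:[UQZ] = 6/5:15/16 = 32/25

[YZF]:[UQZ] = 32/25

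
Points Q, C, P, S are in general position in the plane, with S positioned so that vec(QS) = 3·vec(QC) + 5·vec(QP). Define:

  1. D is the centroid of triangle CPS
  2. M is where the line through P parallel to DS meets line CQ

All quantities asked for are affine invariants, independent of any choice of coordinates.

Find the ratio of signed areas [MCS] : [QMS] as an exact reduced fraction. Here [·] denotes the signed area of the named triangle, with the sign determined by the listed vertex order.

Assign Q = (0, 0), C = (1, 0), P = (0, 1), S = (3, 5) — the answer is frame-independent, so this choice is without loss of generality.
1. D is the centroid of triangle CPS ⇒ D = (4/3, 2)
2. M is where the line through P parallel to DS meets line CQ ⇒ M = (-5/9, 0)
2·[MCS] = 70/9, 2·[QMS] = -25/9
[MCS]:[QMS] = 70/9:-25/9 = -14/5

[MCS]:[QMS] = -14/5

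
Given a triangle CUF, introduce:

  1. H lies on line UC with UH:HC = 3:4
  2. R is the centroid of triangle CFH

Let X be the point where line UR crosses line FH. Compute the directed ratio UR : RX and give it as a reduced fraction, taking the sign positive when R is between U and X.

Assign C = (0, 0), U = (1, 0), F = (0, 1) — the answer is frame-independent, so this choice is without loss of generality.
1. H lies on line UC with UH:HC = 3:4 ⇒ H = (4/7, 0)
2. R is the centroid of triangle CFH ⇒ R = (4/21, 1/3)
line UR meets FH at X = (40/91, 3/13)
R = U + t·(X−U) with t = 13/9, so UR:RX = 13/9:-4/9

UR:RX = -13/4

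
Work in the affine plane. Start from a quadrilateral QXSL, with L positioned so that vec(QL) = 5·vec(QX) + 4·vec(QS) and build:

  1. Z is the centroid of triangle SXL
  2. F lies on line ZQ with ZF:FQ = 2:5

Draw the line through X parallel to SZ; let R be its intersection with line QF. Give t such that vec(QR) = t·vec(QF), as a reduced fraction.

Work in coordinates with Q = (0, 0), X = (1, 0), S = (0, 1), L = (5, 4).
1. Z is the centroid of triangle SXL ⇒ Z = (2, 5/3)
2. F lies on line ZQ with ZF:FQ = 2:5 ⇒ F = (10/7, 25/21)
through X parallel to SZ: direction (2, 2/3); meets QF at R = (-2/3, -5/9)
R = Q + t·(F−Q) with t = -7/15

t = -7/15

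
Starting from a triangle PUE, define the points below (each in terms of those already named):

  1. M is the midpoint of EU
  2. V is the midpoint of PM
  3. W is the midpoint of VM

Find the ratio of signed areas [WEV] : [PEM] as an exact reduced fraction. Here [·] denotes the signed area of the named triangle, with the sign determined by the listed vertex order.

[WEV]:[PEM] = -1/4

Set P = (0, 0), U = (1, 0), E = (0, 1); any affine frame gives the same invariant.
1. M is the midpoint of EU ⇒ M = (1/2, 1/2)
2. V is the midpoint of PM ⇒ V = (1/4, 1/4)
3. W is the midpoint of VM ⇒ W = (3/8, 3/8)
2·[WEV] = 1/8, 2·[PEM] = -1/2
[WEV]:[PEM] = 1/8:-1/2 = -1/4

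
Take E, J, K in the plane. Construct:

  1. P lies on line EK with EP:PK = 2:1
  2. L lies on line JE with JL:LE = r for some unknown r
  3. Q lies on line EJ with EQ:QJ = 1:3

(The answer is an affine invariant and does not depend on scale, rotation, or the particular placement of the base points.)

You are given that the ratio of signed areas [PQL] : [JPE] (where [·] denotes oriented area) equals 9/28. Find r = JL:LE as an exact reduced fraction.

r = 3/4

Work in coordinates with E = (0, 0), J = (1, 0), K = (0, 1).
1. P lies on line EK with EP:PK = 2:1 ⇒ P = (0, 2/3)
2. With JL:LE = r, write λ = r/(r+1) so L = J + λ·(E−J); L is affine-linear in λ
3. Q lies on line EJ with EQ:QJ = 1:3 ⇒ Q = (1/4, 0)
Every point depending on L is an affine combination of L and λ-independent points, so each such coordinate is linear in λ; the λ² term in each signed area is a multiple of (E−J)×(E−J) = 0, so 2·[PQL] and 2·[JPE] are each linear in λ. Evaluating at λ=0 and λ=1:
  2·[PQL] = -2/3·λ + 1/2,   2·[JPE] = 2/3
So [PQL]:[JPE] = (-2/3·λ + 1/2) / (2/3). Setting this equal to 9/28:
  -2/3·λ + 1/2 = 9/28·(2/3)  ⇒  λ = 3/7
Then r = λ/(1−λ) = (3/7)/(4/7) = 3/4. Check: with r = 3/4, L = (4/7, 0) and [PQL]:[JPE] = 9/28 as required.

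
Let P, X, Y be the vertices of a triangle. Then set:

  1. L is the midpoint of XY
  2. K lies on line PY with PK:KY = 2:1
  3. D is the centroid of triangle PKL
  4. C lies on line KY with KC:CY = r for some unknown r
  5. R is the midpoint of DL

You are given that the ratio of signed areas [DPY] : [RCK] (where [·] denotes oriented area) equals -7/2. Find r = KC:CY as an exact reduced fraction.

Assign P = (0, 0), X = (1, 0), Y = (0, 1) — the answer is frame-independent, so this choice is without loss of generality.
1. L is the midpoint of XY ⇒ L = (1/2, 1/2)
2. K lies on line PY with PK:KY = 2:1 ⇒ K = (0, 2/3)
3. D is the centroid of triangle PKL ⇒ D = (1/6, 7/18)
4. With KC:CY = r, write λ = r/(r+1) so C = K + λ·(Y−K); C is affine-linear in λ
5. R is the midpoint of DL ⇒ R = (1/3, 4/9)
Every point depending on C is an affine combination of C and λ-independent points, so each such coordinate is linear in λ; the λ² term in each signed area is a multiple of (Y−K)×(Y−K) = 0, so 2·[DPY] and 2·[RCK] are each linear in λ. Evaluating at λ=0 and λ=1:
  2·[DPY] = -1/6,   2·[RCK] = 1/9·λ
So [DPY]:[RCK] = (-1/6) / (1/9·λ). Setting this equal to -7/2:
  -1/6 = -7/2·(1/9·λ)  ⇒  λ = 3/7
Then r = λ/(1−λ) = (3/7)/(4/7) = 3/4. Check: with r = 3/4, C = (0, 17/21) and [DPY]:[RCK] = -7/2 as required.

r = 3/4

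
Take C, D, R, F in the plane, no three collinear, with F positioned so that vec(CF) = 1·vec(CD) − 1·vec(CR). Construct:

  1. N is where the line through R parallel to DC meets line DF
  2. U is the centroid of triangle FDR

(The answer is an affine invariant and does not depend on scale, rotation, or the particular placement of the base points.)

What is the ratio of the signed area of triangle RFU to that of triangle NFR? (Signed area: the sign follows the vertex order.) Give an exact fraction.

Set C = (0, 0), D = (1, 0), R = (0, 1), F = (1, -1); any affine frame gives the same invariant.
1. N is where the line through R parallel to DC meets line DF ⇒ N = (1, 1)
2. U is the centroid of triangle FDR ⇒ U = (2/3, 0)
2·[RFU] = 1/3, 2·[NFR] = -2
[RFU]:[NFR] = 1/3:-2 = -1/6

[RFU]:[NFR] = -1/6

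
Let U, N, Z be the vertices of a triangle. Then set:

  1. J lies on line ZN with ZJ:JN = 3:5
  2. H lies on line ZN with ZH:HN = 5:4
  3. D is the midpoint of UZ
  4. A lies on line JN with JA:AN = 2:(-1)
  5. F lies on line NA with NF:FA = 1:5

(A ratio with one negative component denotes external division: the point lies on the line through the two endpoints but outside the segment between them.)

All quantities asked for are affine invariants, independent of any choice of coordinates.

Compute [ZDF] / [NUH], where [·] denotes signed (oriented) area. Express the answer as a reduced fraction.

[ZDF]:[NUH] = -159/128

Choose coordinates U = (0, 0), N = (1, 0), Z = (0, 1).
1. J lies on line ZN with ZJ:JN = 3:5 ⇒ J = (3/8, 5/8)
2. H lies on line ZN with ZH:HN = 5:4 ⇒ H = (5/9, 4/9)
3. D is the midpoint of UZ ⇒ D = (0, 1/2)
4. A lies on line JN with JA:AN = 2:(-1) ⇒ A = (13/8, -5/8)
5. F lies on line NA with NF:FA = 1:5 ⇒ F = (53/48, -5/48)
2·[ZDF] = 53/96, 2·[NUH] = -4/9
[ZDF]:[NUH] = 53/96:-4/9 = -159/128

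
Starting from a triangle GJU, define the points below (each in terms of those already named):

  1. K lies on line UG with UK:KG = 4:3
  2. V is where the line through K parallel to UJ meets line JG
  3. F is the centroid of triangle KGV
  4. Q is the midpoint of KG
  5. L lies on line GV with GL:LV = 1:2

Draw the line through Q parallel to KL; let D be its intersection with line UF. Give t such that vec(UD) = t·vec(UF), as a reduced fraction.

t = 11/6

Choose coordinates G = (0, 0), J = (1, 0), U = (0, 1).
1. K lies on line UG with UK:KG = 4:3 ⇒ K = (0, 3/7)
2. V is where the line through K parallel to UJ meets line JG ⇒ V = (3/7, 0)
3. F is the centroid of triangle KGV ⇒ F = (1/7, 1/7)
4. Q is the midpoint of KG ⇒ Q = (0, 3/14)
5. L lies on line GV with GL:LV = 1:2 ⇒ L = (1/7, 0)
through Q parallel to KL: direction (1/7, -3/7); meets UF at D = (11/42, -4/7)
D = U + t·(F−U) with t = 11/6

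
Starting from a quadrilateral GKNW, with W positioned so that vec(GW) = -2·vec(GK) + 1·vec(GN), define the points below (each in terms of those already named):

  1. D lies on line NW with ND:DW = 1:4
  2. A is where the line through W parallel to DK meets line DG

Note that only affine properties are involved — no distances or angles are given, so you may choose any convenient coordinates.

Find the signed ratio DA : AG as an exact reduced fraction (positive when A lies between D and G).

DA:AG = -8/3

Assign G = (0, 0), K = (1, 0), N = (0, 1), W = (-2, 1) — the answer is frame-independent, so this choice is without loss of generality.
1. D lies on line NW with ND:DW = 1:4 ⇒ D = (-2/5, 1)
2. A is where the line through W parallel to DK meets line DG ⇒ A = (6/25, -3/5)
A = D + t·(G−D) with t = 8/5, so DA:AG = t:(1−t) = 8/5:-3/5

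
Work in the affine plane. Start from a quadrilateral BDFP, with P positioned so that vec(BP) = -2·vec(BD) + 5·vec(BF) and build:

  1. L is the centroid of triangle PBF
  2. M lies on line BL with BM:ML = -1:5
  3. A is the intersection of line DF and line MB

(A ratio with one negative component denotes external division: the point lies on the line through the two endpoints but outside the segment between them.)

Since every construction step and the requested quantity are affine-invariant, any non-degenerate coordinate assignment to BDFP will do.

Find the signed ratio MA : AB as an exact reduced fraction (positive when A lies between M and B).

Set B = (0, 0), D = (1, 0), F = (0, 1), P = (-2, 5); any affine frame gives the same invariant.
1. L is the centroid of triangle PBF ⇒ L = (-2/3, 2)
2. M lies on line BL with BM:ML = -1:5 ⇒ M = (1/6, -1/2)
3. A is the intersection of line DF and line MB ⇒ A = (-1/2, 3/2)
A = M + t·(B−M) with t = 4, so MA:AB = t:(1−t) = 4:-3

MA:AB = -4/3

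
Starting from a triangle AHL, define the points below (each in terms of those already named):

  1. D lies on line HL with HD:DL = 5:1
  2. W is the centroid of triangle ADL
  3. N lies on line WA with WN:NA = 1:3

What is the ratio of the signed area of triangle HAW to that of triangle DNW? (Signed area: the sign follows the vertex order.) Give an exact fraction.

[HAW]:[DNW] = 44

Assign A = (0, 0), H = (1, 0), L = (0, 1) — the answer is frame-independent, so this choice is without loss of generality.
1. D lies on line HL with HD:DL = 5:1 ⇒ D = (1/6, 5/6)
2. W is the centroid of triangle ADL ⇒ W = (1/18, 11/18)
3. N lies on line WA with WN:NA = 1:3 ⇒ N = (1/24, 11/24)
2·[HAW] = -11/18, 2·[DNW] = -1/72
[HAW]:[DNW] = -11/18:-1/72 = 44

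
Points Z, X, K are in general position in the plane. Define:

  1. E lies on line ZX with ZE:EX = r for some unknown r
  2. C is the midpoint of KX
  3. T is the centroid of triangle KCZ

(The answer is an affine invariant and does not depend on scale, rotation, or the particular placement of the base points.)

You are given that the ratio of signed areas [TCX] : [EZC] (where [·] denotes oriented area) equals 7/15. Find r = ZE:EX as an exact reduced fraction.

r = 5/2

Set Z = (0, 0), X = (1, 0), K = (0, 1); any affine frame gives the same invariant.
1. With ZE:EX = r, write λ = r/(r+1) so E = Z + λ·(X−Z); E is affine-linear in λ
2. C is the midpoint of KX ⇒ C = (1/2, 1/2)
3. T is the centroid of triangle KCZ ⇒ T = (1/6, 1/2)
Every point depending on E is an affine combination of E and λ-independent points, so each such coordinate is linear in λ; the λ² term in each signed area is a multiple of (X−Z)×(X−Z) = 0, so 2·[TCX] and 2·[EZC] are each linear in λ. Evaluating at λ=0 and λ=1:
  2·[TCX] = -1/6,   2·[EZC] = -1/2·λ
So [TCX]:[EZC] = (-1/6) / (-1/2·λ). Setting this equal to 7/15:
  -1/6 = 7/15·(-1/2·λ)  ⇒  λ = 5/7
Then r = λ/(1−λ) = (5/7)/(2/7) = 5/2. Check: with r = 5/2, E = (5/7, 0) and [TCX]:[EZC] = 7/15 as required.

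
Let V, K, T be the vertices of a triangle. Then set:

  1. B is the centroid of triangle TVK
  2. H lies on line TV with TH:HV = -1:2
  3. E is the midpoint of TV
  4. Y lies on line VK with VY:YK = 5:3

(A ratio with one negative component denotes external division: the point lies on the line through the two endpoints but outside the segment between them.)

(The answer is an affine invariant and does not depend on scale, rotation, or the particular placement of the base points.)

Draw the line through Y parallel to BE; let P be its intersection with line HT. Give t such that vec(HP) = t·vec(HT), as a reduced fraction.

Work in coordinates with V = (0, 0), K = (1, 0), T = (0, 1).
1. B is the centroid of triangle TVK ⇒ B = (1/3, 1/3)
2. H lies on line TV with TH:HV = -1:2 ⇒ H = (0, 2)
3. E is the midpoint of TV ⇒ E = (0, 1/2)
4. Y lies on line VK with VY:YK = 5:3 ⇒ Y = (5/8, 0)
through Y parallel to BE: direction (-1/3, 1/6); meets HT at P = (0, 5/16)
P = H + t·(T−H) with t = 27/16

t = 27/16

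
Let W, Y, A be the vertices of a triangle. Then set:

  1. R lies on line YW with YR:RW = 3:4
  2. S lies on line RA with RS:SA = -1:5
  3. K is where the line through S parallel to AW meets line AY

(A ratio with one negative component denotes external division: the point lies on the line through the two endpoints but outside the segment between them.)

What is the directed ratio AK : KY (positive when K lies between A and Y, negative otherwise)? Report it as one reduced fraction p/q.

Choose coordinates W = (0, 0), Y = (1, 0), A = (0, 1).
1. R lies on line YW with YR:RW = 3:4 ⇒ R = (4/7, 0)
2. S lies on line RA with RS:SA = -1:5 ⇒ S = (5/7, -1/4)
3. K is where the line through S parallel to AW meets line AY ⇒ K = (5/7, 2/7)
K = A + t·(Y−A) with t = 5/7, so AK:KY = t:(1−t) = 5/7:2/7

AK:KY = 5/2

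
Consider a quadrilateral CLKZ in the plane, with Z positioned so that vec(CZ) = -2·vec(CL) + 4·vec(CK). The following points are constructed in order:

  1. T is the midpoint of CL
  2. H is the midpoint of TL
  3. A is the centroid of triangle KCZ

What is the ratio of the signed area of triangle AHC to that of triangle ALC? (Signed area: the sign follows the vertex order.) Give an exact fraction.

Set C = (0, 0), L = (1, 0), K = (0, 1), Z = (-2, 4); any affine frame gives the same invariant.
1. T is the midpoint of CL ⇒ T = (1/2, 0)
2. H is the midpoint of TL ⇒ H = (3/4, 0)
3. A is the centroid of triangle KCZ ⇒ A = (-2/3, 5/3)
2·[AHC] = -5/4, 2·[ALC] = -5/3
[AHC]:[ALC] = -5/4:-5/3 = 3/4

[AHC]:[ALC] = 3/4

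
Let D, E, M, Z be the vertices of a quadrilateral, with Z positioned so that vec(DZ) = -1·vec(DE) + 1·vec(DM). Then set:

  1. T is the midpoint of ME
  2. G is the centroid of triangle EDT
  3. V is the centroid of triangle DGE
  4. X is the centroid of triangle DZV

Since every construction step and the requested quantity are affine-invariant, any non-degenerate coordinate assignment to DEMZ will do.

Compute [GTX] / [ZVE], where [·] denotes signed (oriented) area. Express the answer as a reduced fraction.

[GTX]:[ZVE] = 4/7

Work in coordinates with D = (0, 0), E = (1, 0), M = (0, 1), Z = (-1, 1).
1. T is the midpoint of ME ⇒ T = (1/2, 1/2)
2. G is the centroid of triangle EDT ⇒ G = (1/2, 1/6)
3. V is the centroid of triangle DGE ⇒ V = (1/2, 1/18)
4. X is the centroid of triangle DZV ⇒ X = (-1/6, 19/54)
2·[GTX] = 2/9, 2·[ZVE] = 7/18
[GTX]:[ZVE] = 2/9:7/18 = 4/7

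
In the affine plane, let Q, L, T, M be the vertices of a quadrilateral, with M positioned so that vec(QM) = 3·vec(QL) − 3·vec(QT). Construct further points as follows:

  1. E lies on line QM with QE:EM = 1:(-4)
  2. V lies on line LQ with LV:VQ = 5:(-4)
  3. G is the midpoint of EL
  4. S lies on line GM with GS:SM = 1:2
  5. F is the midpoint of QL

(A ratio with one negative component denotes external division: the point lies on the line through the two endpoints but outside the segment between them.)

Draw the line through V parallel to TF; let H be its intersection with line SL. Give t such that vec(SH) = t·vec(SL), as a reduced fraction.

t = -14

Set Q = (0, 0), L = (1, 0), T = (0, 1), M = (3, -3); any affine frame gives the same invariant.
1. E lies on line QM with QE:EM = 1:(-4) ⇒ E = (-1, 1)
2. V lies on line LQ with LV:VQ = 5:(-4) ⇒ V = (-4, 0)
3. G is the midpoint of EL ⇒ G = (0, 1/2)
4. S lies on line GM with GS:SM = 1:2 ⇒ S = (1, -2/3)
5. F is the midpoint of QL ⇒ F = (1/2, 0)
through V parallel to TF: direction (1/2, -1); meets SL at H = (1, -10)
H = S + t·(L−S) with t = -14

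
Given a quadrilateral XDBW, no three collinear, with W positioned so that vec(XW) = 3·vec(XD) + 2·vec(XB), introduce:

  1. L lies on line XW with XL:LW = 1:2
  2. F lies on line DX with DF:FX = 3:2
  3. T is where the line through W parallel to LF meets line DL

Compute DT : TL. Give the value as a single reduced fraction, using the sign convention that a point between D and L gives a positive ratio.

Assign X = (0, 0), D = (1, 0), B = (0, 1), W = (3, 2) — the answer is frame-independent, so this choice is without loss of generality.
1. L lies on line XW with XL:LW = 1:2 ⇒ L = (1, 2/3)
2. F lies on line DX with DF:FX = 3:2 ⇒ F = (2/5, 0)
3. T is where the line through W parallel to LF meets line DL ⇒ T = (1, -2/9)
T = D + t·(L−D) with t = -1/3, so DT:TL = t:(1−t) = -1/3:4/3

DT:TL = -1/4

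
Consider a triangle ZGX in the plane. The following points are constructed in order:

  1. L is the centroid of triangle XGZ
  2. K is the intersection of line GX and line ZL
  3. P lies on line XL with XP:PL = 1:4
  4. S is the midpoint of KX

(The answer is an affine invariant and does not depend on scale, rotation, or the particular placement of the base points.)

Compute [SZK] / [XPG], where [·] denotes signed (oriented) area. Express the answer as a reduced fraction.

[SZK]:[XPG] = 15/4

Assign Z = (0, 0), G = (1, 0), X = (0, 1) — the answer is frame-independent, so this choice is without loss of generality.
1. L is the centroid of triangle XGZ ⇒ L = (1/3, 1/3)
2. K is the intersection of line GX and line ZL ⇒ K = (1/2, 1/2)
3. P lies on line XL with XP:PL = 1:4 ⇒ P = (1/15, 13/15)
4. S is the midpoint of KX ⇒ S = (1/4, 3/4)
2·[SZK] = 1/4, 2·[XPG] = 1/15
[SZK]:[XPG] = 1/4:1/15 = 15/4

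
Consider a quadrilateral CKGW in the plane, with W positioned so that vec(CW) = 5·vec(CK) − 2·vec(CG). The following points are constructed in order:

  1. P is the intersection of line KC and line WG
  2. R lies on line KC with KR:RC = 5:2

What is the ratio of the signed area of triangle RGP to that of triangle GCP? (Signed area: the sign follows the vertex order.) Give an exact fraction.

Choose coordinates C = (0, 0), K = (1, 0), G = (0, 1), W = (5, -2).
1. P is the intersection of line KC and line WG ⇒ P = (5/3, 0)
2. R lies on line KC with KR:RC = 5:2 ⇒ R = (2/7, 0)
2·[RGP] = -29/21, 2·[GCP] = 5/3
[RGP]:[GCP] = -29/21:5/3 = -29/35

[RGP]:[GCP] = -29/35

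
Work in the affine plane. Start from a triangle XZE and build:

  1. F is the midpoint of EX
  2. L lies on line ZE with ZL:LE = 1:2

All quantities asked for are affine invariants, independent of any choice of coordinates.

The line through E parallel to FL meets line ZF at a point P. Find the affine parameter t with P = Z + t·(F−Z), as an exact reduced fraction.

t = 3

Work in coordinates with X = (0, 0), Z = (1, 0), E = (0, 1).
1. F is the midpoint of EX ⇒ F = (0, 1/2)
2. L lies on line ZE with ZL:LE = 1:2 ⇒ L = (2/3, 1/3)
through E parallel to FL: direction (2/3, -1/6); meets ZF at P = (-2, 3/2)
P = Z + t·(F−Z) with t = 3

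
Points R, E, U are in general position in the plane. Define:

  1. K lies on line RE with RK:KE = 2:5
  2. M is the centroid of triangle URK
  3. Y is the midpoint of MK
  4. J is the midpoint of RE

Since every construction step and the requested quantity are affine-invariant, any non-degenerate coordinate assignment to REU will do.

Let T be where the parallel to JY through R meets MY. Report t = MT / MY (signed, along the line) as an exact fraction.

t = 10/3

Work in coordinates with R = (0, 0), E = (1, 0), U = (0, 1).
1. K lies on line RE with RK:KE = 2:5 ⇒ K = (2/7, 0)
2. M is the centroid of triangle URK ⇒ M = (2/21, 1/3)
3. Y is the midpoint of MK ⇒ Y = (4/21, 1/6)
4. J is the midpoint of RE ⇒ J = (1/2, 0)
through R parallel to JY: direction (-13/42, 1/6); meets MY at T = (26/63, -2/9)
T = M + t·(Y−M) with t = 10/3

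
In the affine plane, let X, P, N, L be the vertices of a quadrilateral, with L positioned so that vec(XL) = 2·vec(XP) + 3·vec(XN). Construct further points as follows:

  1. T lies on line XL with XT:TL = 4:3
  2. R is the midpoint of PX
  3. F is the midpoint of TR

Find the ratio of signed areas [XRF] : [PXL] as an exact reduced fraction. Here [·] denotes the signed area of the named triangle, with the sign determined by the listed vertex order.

Choose coordinates X = (0, 0), P = (1, 0), N = (0, 1), L = (2, 3).
1. T lies on line XL with XT:TL = 4:3 ⇒ T = (8/7, 12/7)
2. R is the midpoint of PX ⇒ R = (1/2, 0)
3. F is the midpoint of TR ⇒ F = (23/28, 6/7)
2·[XRF] = 3/7, 2·[PXL] = -3
[XRF]:[PXL] = 3/7:-3 = -1/7

[XRF]:[PXL] = -1/7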